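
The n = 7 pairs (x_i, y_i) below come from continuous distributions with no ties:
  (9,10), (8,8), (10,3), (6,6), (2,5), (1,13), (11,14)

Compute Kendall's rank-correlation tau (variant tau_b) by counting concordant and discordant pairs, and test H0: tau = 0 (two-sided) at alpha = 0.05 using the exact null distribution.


Step 1: Enumerate the 21 unordered pairs (i,j) with i<j and classify each by sign(x_j-x_i) * sign(y_j-y_i).
  (1,2):dx=-1,dy=-2->C; (1,3):dx=+1,dy=-7->D; (1,4):dx=-3,dy=-4->C; (1,5):dx=-7,dy=-5->C
  (1,6):dx=-8,dy=+3->D; (1,7):dx=+2,dy=+4->C; (2,3):dx=+2,dy=-5->D; (2,4):dx=-2,dy=-2->C
  (2,5):dx=-6,dy=-3->C; (2,6):dx=-7,dy=+5->D; (2,7):dx=+3,dy=+6->C; (3,4):dx=-4,dy=+3->D
  (3,5):dx=-8,dy=+2->D; (3,6):dx=-9,dy=+10->D; (3,7):dx=+1,dy=+11->C; (4,5):dx=-4,dy=-1->C
  (4,6):dx=-5,dy=+7->D; (4,7):dx=+5,dy=+8->C; (5,6):dx=-1,dy=+8->D; (5,7):dx=+9,dy=+9->C
  (6,7):dx=+10,dy=+1->C
Step 2: C = 12, D = 9, total pairs = 21.
Step 3: tau = (C - D)/(n(n-1)/2) = (12 - 9)/21 = 0.142857.
Step 4: Exact two-sided p-value (enumerate n! = 5040 permutations of y under H0): p = 0.772619.
Step 5: alpha = 0.05. fail to reject H0.

tau_b = 0.1429 (C=12, D=9), p = 0.772619, fail to reject H0.


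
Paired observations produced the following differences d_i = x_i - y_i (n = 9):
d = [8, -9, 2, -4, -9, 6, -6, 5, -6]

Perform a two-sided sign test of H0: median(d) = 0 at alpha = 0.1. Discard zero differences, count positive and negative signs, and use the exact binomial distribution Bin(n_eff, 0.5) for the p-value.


Step 1: Discard zero differences. Original n = 9; n_eff = number of nonzero differences = 9.
Nonzero differences (with sign): +8, -9, +2, -4, -9, +6, -6, +5, -6
Step 2: Count signs: positive = 4, negative = 5.
Step 3: Under H0: P(positive) = 0.5, so the number of positives S ~ Bin(9, 0.5).
Step 4: Two-sided exact p-value = sum of Bin(9,0.5) probabilities at or below the observed probability = 1.000000.
Step 5: alpha = 0.1. fail to reject H0.

n_eff = 9, pos = 4, neg = 5, p = 1.000000, fail to reject H0.


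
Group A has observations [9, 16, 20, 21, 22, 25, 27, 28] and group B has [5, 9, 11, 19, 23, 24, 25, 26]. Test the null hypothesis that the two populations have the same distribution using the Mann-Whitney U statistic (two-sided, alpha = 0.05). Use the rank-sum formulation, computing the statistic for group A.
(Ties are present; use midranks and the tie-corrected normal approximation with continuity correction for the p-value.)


Step 1: Combine and sort all 16 observations; assign midranks.
sorted (value, group): (5,Y), (9,X), (9,Y), (11,Y), (16,X), (19,Y), (20,X), (21,X), (22,X), (23,Y), (24,Y), (25,X), (25,Y), (26,Y), (27,X), (28,X)
ranks: 5->1, 9->2.5, 9->2.5, 11->4, 16->5, 19->6, 20->7, 21->8, 22->9, 23->10, 24->11, 25->12.5, 25->12.5, 26->14, 27->15, 28->16
Step 2: Rank sum for X: R1 = 2.5 + 5 + 7 + 8 + 9 + 12.5 + 15 + 16 = 75.
Step 3: U_X = R1 - n1(n1+1)/2 = 75 - 8*9/2 = 75 - 36 = 39.
       U_Y = n1*n2 - U_X = 64 - 39 = 25.
Step 4: Ties are present, so use the tie-corrected normal approximation (with continuity correction) for the p-value.
Step 5: p-value = 0.494201; compare to alpha = 0.05. fail to reject H0.

U_X = 39, p = 0.494201, fail to reject H0 at alpha = 0.05.


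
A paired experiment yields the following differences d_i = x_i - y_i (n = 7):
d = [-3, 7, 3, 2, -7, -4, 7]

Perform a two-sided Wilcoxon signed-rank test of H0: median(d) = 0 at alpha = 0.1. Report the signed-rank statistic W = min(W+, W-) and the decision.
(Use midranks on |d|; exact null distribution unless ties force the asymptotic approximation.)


Step 1: Drop any zero differences (none here) and take |d_i|.
|d| = [3, 7, 3, 2, 7, 4, 7]
Step 2: Midrank |d_i| (ties get averaged ranks).
ranks: |3|->2.5, |7|->6, |3|->2.5, |2|->1, |7|->6, |4|->4, |7|->6
Step 3: Attach original signs; sum ranks with positive sign and with negative sign.
W+ = 6 + 2.5 + 1 + 6 = 15.5
W- = 2.5 + 6 + 4 = 12.5
(Check: W+ + W- = 28 should equal n(n+1)/2 = 28.)
Step 4: Test statistic W = min(W+, W-) = 12.5.
Step 5: Ties in |d|, so use the tie-corrected normal approximation.
        E[W] = n(n+1)/4 = 7*8/4 = 14.
        Tie groups: |d|=3 (t=2), |d|=7 (t=3); sum(t^3 - t) = 30.
        Var[W] = n(n+1)(2n+1)/24 - sum(t^3-t)/48 = 840/24 - 30/48 = 34.375.
        z = (W - E[W]) / sqrt(Var[W]) = (12.5 - 14) / 5.8630 = -0.2558.
        Two-sided p = 2*Phi(z) = 0.798074.
Step 6: alpha = 0.1. fail to reject H0.

W+ = 15.5, W- = 12.5, W = min = 12.5, p = 0.798074, fail to reject H0.


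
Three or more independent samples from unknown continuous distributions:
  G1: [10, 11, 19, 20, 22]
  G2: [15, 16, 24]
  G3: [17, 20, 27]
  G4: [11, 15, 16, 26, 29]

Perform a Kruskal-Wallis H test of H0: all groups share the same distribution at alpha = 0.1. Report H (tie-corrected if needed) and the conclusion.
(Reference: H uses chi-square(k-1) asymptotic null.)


Step 1: Combine all N = 16 observations and assign midranks.
sorted (value, group, rank): (10,G1,1), (11,G1,2.5), (11,G4,2.5), (15,G2,4.5), (15,G4,4.5), (16,G2,6.5), (16,G4,6.5), (17,G3,8), (19,G1,9), (20,G1,10.5), (20,G3,10.5), (22,G1,12), (24,G2,13), (26,G4,14), (27,G3,15), (29,G4,16)
Step 2: Sum ranks within each group.
R_1 = 35 (n_1 = 5)
R_2 = 24 (n_2 = 3)
R_3 = 33.5 (n_3 = 3)
R_4 = 43.5 (n_4 = 5)
Step 3: H = 12/(N(N+1)) * sum(R_i^2/n_i) - 3(N+1)
     = 12/(16*17) * (35^2/5 + 24^2/3 + 33.5^2/3 + 43.5^2/5) - 3*17
     = 0.044118 * 1189.53 - 51
     = 1.479412.
Step 4: Ties present; correction factor C = 1 - 24/(16^3 - 16) = 0.994118. Corrected H = 1.479412 / 0.994118 = 1.488166.
Step 5: Under H0, H ~ chi^2(3); p-value = 0.685004.
Step 6: alpha = 0.1. fail to reject H0.

H = 1.4882, df = 3, p = 0.685004, fail to reject H0.


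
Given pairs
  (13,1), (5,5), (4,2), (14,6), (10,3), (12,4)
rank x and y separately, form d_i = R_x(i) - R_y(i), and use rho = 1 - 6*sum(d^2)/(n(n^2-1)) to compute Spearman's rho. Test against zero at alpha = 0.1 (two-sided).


Step 1: Rank x and y separately (midranks; no ties here).
rank(x): 13->5, 5->2, 4->1, 14->6, 10->3, 12->4
rank(y): 1->1, 5->5, 2->2, 6->6, 3->3, 4->4
Step 2: d_i = R_x(i) - R_y(i); compute d_i^2.
  (5-1)^2=16, (2-5)^2=9, (1-2)^2=1, (6-6)^2=0, (3-3)^2=0, (4-4)^2=0
sum(d^2) = 26.
Step 3: rho = 1 - 6*26 / (6*(6^2 - 1)) = 1 - 156/210 = 0.257143.
Step 4: Under H0, t = rho * sqrt((n-2)/(1-rho^2)) = 0.5322 ~ t(4).
Step 5: Two-sided p-value from the t-distribution with 4 df = 0.622787.
Step 6: alpha = 0.1. fail to reject H0.

rho = 0.2571, p = 0.622787, fail to reject H0 at alpha = 0.1.


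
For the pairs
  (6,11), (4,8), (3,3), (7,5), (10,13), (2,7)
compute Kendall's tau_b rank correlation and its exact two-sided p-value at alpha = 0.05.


Step 1: Enumerate the 15 unordered pairs (i,j) with i<j and classify each by sign(x_j-x_i) * sign(y_j-y_i).
  (1,2):dx=-2,dy=-3->C; (1,3):dx=-3,dy=-8->C; (1,4):dx=+1,dy=-6->D; (1,5):dx=+4,dy=+2->C
  (1,6):dx=-4,dy=-4->C; (2,3):dx=-1,dy=-5->C; (2,4):dx=+3,dy=-3->D; (2,5):dx=+6,dy=+5->C
  (2,6):dx=-2,dy=-1->C; (3,4):dx=+4,dy=+2->C; (3,5):dx=+7,dy=+10->C; (3,6):dx=-1,dy=+4->D
  (4,5):dx=+3,dy=+8->C; (4,6):dx=-5,dy=+2->D; (5,6):dx=-8,dy=-6->C
Step 2: C = 11, D = 4, total pairs = 15.
Step 3: tau = (C - D)/(n(n-1)/2) = (11 - 4)/15 = 0.466667.
Step 4: Exact two-sided p-value (enumerate n! = 720 permutations of y under H0): p = 0.272222.
Step 5: alpha = 0.05. fail to reject H0.

tau_b = 0.4667 (C=11, D=4), p = 0.272222, fail to reject H0.


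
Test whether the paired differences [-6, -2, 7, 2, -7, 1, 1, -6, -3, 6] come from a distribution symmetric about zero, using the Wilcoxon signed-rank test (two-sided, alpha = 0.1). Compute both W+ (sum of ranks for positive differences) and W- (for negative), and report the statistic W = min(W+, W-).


Step 1: Drop any zero differences (none here) and take |d_i|.
|d| = [6, 2, 7, 2, 7, 1, 1, 6, 3, 6]
Step 2: Midrank |d_i| (ties get averaged ranks).
ranks: |6|->7, |2|->3.5, |7|->9.5, |2|->3.5, |7|->9.5, |1|->1.5, |1|->1.5, |6|->7, |3|->5, |6|->7
Step 3: Attach original signs; sum ranks with positive sign and with negative sign.
W+ = 9.5 + 3.5 + 1.5 + 1.5 + 7 = 23
W- = 7 + 3.5 + 9.5 + 7 + 5 = 32
(Check: W+ + W- = 55 should equal n(n+1)/2 = 55.)
Step 4: Test statistic W = min(W+, W-) = 23.
Step 5: Ties in |d|, so use the tie-corrected normal approximation.
        E[W] = n(n+1)/4 = 10*11/4 = 27.5.
        Tie groups: |d|=1 (t=2), |d|=2 (t=2), |d|=6 (t=3), |d|=7 (t=2); sum(t^3 - t) = 42.
        Var[W] = n(n+1)(2n+1)/24 - sum(t^3-t)/48 = 2310/24 - 42/48 = 95.375.
        z = (W - E[W]) / sqrt(Var[W]) = (23 - 27.5) / 9.7660 = -0.4608.
        Two-sided p = 2*Phi(z) = 0.644955.
Step 6: alpha = 0.1. fail to reject H0.

W+ = 23, W- = 32, W = min = 23, p = 0.644955, fail to reject H0.


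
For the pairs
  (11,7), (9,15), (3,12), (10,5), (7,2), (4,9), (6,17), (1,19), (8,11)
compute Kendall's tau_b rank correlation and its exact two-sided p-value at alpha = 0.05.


Step 1: Enumerate the 36 unordered pairs (i,j) with i<j and classify each by sign(x_j-x_i) * sign(y_j-y_i).
  (1,2):dx=-2,dy=+8->D; (1,3):dx=-8,dy=+5->D; (1,4):dx=-1,dy=-2->C; (1,5):dx=-4,dy=-5->C
  (1,6):dx=-7,dy=+2->D; (1,7):dx=-5,dy=+10->D; (1,8):dx=-10,dy=+12->D; (1,9):dx=-3,dy=+4->D
  (2,3):dx=-6,dy=-3->C; (2,4):dx=+1,dy=-10->D; (2,5):dx=-2,dy=-13->C; (2,6):dx=-5,dy=-6->C
  (2,7):dx=-3,dy=+2->D; (2,8):dx=-8,dy=+4->D; (2,9):dx=-1,dy=-4->C; (3,4):dx=+7,dy=-7->D
  (3,5):dx=+4,dy=-10->D; (3,6):dx=+1,dy=-3->D; (3,7):dx=+3,dy=+5->C; (3,8):dx=-2,dy=+7->D
  (3,9):dx=+5,dy=-1->D; (4,5):dx=-3,dy=-3->C; (4,6):dx=-6,dy=+4->D; (4,7):dx=-4,dy=+12->D
  (4,8):dx=-9,dy=+14->D; (4,9):dx=-2,dy=+6->D; (5,6):dx=-3,dy=+7->D; (5,7):dx=-1,dy=+15->D
  (5,8):dx=-6,dy=+17->D; (5,9):dx=+1,dy=+9->C; (6,7):dx=+2,dy=+8->C; (6,8):dx=-3,dy=+10->D
  (6,9):dx=+4,dy=+2->C; (7,8):dx=-5,dy=+2->D; (7,9):dx=+2,dy=-6->D; (8,9):dx=+7,dy=-8->D
Step 2: C = 11, D = 25, total pairs = 36.
Step 3: tau = (C - D)/(n(n-1)/2) = (11 - 25)/36 = -0.388889.
Step 4: Exact two-sided p-value (enumerate n! = 362880 permutations of y under H0): p = 0.180181.
Step 5: alpha = 0.05. fail to reject H0.

tau_b = -0.3889 (C=11, D=25), p = 0.180181, fail to reject H0.


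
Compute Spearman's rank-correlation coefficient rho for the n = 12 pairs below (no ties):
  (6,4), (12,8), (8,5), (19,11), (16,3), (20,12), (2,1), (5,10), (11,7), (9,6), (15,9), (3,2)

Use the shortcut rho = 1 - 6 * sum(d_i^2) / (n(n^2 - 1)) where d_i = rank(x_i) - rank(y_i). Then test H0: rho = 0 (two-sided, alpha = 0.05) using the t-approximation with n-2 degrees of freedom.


Step 1: Rank x and y separately (midranks; no ties here).
rank(x): 6->4, 12->8, 8->5, 19->11, 16->10, 20->12, 2->1, 5->3, 11->7, 9->6, 15->9, 3->2
rank(y): 4->4, 8->8, 5->5, 11->11, 3->3, 12->12, 1->1, 10->10, 7->7, 6->6, 9->9, 2->2
Step 2: d_i = R_x(i) - R_y(i); compute d_i^2.
  (4-4)^2=0, (8-8)^2=0, (5-5)^2=0, (11-11)^2=0, (10-3)^2=49, (12-12)^2=0, (1-1)^2=0, (3-10)^2=49, (7-7)^2=0, (6-6)^2=0, (9-9)^2=0, (2-2)^2=0
sum(d^2) = 98.
Step 3: rho = 1 - 6*98 / (12*(12^2 - 1)) = 1 - 588/1716 = 0.657343.
Step 4: Under H0, t = rho * sqrt((n-2)/(1-rho^2)) = 2.7584 ~ t(10).
Step 5: Two-sided p-value from the t-distribution with 10 df = 0.020185.
Step 6: alpha = 0.05. reject H0.

rho = 0.6573, p = 0.020185, reject H0 at alpha = 0.05.


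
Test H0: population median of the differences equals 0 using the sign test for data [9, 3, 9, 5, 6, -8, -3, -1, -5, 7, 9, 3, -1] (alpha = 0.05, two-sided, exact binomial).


Step 1: Discard zero differences. Original n = 13; n_eff = number of nonzero differences = 13.
Nonzero differences (with sign): +9, +3, +9, +5, +6, -8, -3, -1, -5, +7, +9, +3, -1
Step 2: Count signs: positive = 8, negative = 5.
Step 3: Under H0: P(positive) = 0.5, so the number of positives S ~ Bin(13, 0.5).
Step 4: Two-sided exact p-value = sum of Bin(13,0.5) probabilities at or below the observed probability = 0.581055.
Step 5: alpha = 0.05. fail to reject H0.

n_eff = 13, pos = 8, neg = 5, p = 0.581055, fail to reject H0.


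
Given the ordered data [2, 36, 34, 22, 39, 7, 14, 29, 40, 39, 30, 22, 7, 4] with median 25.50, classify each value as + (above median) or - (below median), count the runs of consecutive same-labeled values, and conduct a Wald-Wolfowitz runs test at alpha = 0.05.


Step 1: Compute median = 25.50; label A = above, B = below.
Labels in order: BAABABBAAAABBB  (n_A = 7, n_B = 7)
Step 2: Count runs R = 7.
Step 3: Under H0 (random ordering), E[R] = 2*n_A*n_B/(n_A+n_B) + 1 = 2*7*7/14 + 1 = 8.0000.
        Var[R] = 2*n_A*n_B*(2*n_A*n_B - n_A - n_B) / ((n_A+n_B)^2 * (n_A+n_B-1)) = 8232/2548 = 3.2308.
        SD[R] = 1.7974.
Step 4: Continuity-corrected z = (R + 0.5 - E[R]) / SD[R] = (7 + 0.5 - 8.0000) / 1.7974 = -0.2782.
Step 5: Two-sided p-value via normal approximation = 2*(1 - Phi(|z|)) = 0.780879.
Step 6: alpha = 0.05. fail to reject H0.

R = 7, z = -0.2782, p = 0.780879, fail to reject H0.


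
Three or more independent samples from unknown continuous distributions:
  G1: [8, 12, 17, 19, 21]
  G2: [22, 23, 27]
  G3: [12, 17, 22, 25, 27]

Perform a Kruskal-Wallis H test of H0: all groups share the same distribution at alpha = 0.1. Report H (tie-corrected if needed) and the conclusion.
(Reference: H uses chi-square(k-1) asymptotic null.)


Step 1: Combine all N = 13 observations and assign midranks.
sorted (value, group, rank): (8,G1,1), (12,G1,2.5), (12,G3,2.5), (17,G1,4.5), (17,G3,4.5), (19,G1,6), (21,G1,7), (22,G2,8.5), (22,G3,8.5), (23,G2,10), (25,G3,11), (27,G2,12.5), (27,G3,12.5)
Step 2: Sum ranks within each group.
R_1 = 21 (n_1 = 5)
R_2 = 31 (n_2 = 3)
R_3 = 39 (n_3 = 5)
Step 3: H = 12/(N(N+1)) * sum(R_i^2/n_i) - 3(N+1)
     = 12/(13*14) * (21^2/5 + 31^2/3 + 39^2/5) - 3*14
     = 0.065934 * 712.733 - 42
     = 4.993407.
Step 4: Ties present; correction factor C = 1 - 24/(13^3 - 13) = 0.989011. Corrected H = 4.993407 / 0.989011 = 5.048889.
Step 5: Under H0, H ~ chi^2(2); p-value = 0.080103.
Step 6: alpha = 0.1. reject H0.

H = 5.0489, df = 2, p = 0.080103, reject H0.


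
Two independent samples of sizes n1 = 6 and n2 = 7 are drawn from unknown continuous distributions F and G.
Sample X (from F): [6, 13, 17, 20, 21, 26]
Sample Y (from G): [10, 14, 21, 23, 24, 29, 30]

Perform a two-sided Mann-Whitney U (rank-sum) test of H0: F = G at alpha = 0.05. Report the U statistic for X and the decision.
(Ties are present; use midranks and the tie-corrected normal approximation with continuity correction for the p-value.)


Step 1: Combine and sort all 13 observations; assign midranks.
sorted (value, group): (6,X), (10,Y), (13,X), (14,Y), (17,X), (20,X), (21,X), (21,Y), (23,Y), (24,Y), (26,X), (29,Y), (30,Y)
ranks: 6->1, 10->2, 13->3, 14->4, 17->5, 20->6, 21->7.5, 21->7.5, 23->9, 24->10, 26->11, 29->12, 30->13
Step 2: Rank sum for X: R1 = 1 + 3 + 5 + 6 + 7.5 + 11 = 33.5.
Step 3: U_X = R1 - n1(n1+1)/2 = 33.5 - 6*7/2 = 33.5 - 21 = 12.5.
       U_Y = n1*n2 - U_X = 42 - 12.5 = 29.5.
Step 4: Ties are present, so use the tie-corrected normal approximation (with continuity correction) for the p-value.
Step 5: p-value = 0.252445; compare to alpha = 0.05. fail to reject H0.

U_X = 12.5, p = 0.252445, fail to reject H0 at alpha = 0.05.


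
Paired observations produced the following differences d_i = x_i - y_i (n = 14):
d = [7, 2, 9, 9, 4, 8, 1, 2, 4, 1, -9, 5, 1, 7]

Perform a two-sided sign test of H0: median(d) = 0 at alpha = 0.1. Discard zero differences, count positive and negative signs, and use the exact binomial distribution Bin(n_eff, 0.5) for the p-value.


Step 1: Discard zero differences. Original n = 14; n_eff = number of nonzero differences = 14.
Nonzero differences (with sign): +7, +2, +9, +9, +4, +8, +1, +2, +4, +1, -9, +5, +1, +7
Step 2: Count signs: positive = 13, negative = 1.
Step 3: Under H0: P(positive) = 0.5, so the number of positives S ~ Bin(14, 0.5).
Step 4: Two-sided exact p-value = sum of Bin(14,0.5) probabilities at or below the observed probability = 0.001831.
Step 5: alpha = 0.1. reject H0.

n_eff = 14, pos = 13, neg = 1, p = 0.001831, reject H0.


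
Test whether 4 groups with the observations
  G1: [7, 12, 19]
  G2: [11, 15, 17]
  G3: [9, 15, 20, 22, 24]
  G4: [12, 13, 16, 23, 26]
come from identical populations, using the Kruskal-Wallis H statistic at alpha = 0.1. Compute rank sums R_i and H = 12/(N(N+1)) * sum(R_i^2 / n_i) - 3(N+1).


Step 1: Combine all N = 16 observations and assign midranks.
sorted (value, group, rank): (7,G1,1), (9,G3,2), (11,G2,3), (12,G1,4.5), (12,G4,4.5), (13,G4,6), (15,G2,7.5), (15,G3,7.5), (16,G4,9), (17,G2,10), (19,G1,11), (20,G3,12), (22,G3,13), (23,G4,14), (24,G3,15), (26,G4,16)
Step 2: Sum ranks within each group.
R_1 = 16.5 (n_1 = 3)
R_2 = 20.5 (n_2 = 3)
R_3 = 49.5 (n_3 = 5)
R_4 = 49.5 (n_4 = 5)
Step 3: H = 12/(N(N+1)) * sum(R_i^2/n_i) - 3(N+1)
     = 12/(16*17) * (16.5^2/3 + 20.5^2/3 + 49.5^2/5 + 49.5^2/5) - 3*17
     = 0.044118 * 1210.93 - 51
     = 2.423529.
Step 4: Ties present; correction factor C = 1 - 12/(16^3 - 16) = 0.997059. Corrected H = 2.423529 / 0.997059 = 2.430678.
Step 5: Under H0, H ~ chi^2(3); p-value = 0.487949.
Step 6: alpha = 0.1. fail to reject H0.

H = 2.4307, df = 3, p = 0.487949, fail to reject H0.


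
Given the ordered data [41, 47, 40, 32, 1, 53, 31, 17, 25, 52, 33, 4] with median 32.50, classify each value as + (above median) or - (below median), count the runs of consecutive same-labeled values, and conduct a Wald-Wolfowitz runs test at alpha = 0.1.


Step 1: Compute median = 32.50; label A = above, B = below.
Labels in order: AAABBABBBAAB  (n_A = 6, n_B = 6)
Step 2: Count runs R = 6.
Step 3: Under H0 (random ordering), E[R] = 2*n_A*n_B/(n_A+n_B) + 1 = 2*6*6/12 + 1 = 7.0000.
        Var[R] = 2*n_A*n_B*(2*n_A*n_B - n_A - n_B) / ((n_A+n_B)^2 * (n_A+n_B-1)) = 4320/1584 = 2.7273.
        SD[R] = 1.6514.
Step 4: Continuity-corrected z = (R + 0.5 - E[R]) / SD[R] = (6 + 0.5 - 7.0000) / 1.6514 = -0.3028.
Step 5: Two-sided p-value via normal approximation = 2*(1 - Phi(|z|)) = 0.762069.
Step 6: alpha = 0.1. fail to reject H0.

R = 6, z = -0.3028, p = 0.762069, fail to reject H0.


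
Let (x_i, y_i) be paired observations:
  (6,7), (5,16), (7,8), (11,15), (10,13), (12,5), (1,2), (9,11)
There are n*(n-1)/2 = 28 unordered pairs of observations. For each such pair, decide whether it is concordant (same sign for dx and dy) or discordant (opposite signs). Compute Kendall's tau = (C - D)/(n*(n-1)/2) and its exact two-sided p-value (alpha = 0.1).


Step 1: Enumerate the 28 unordered pairs (i,j) with i<j and classify each by sign(x_j-x_i) * sign(y_j-y_i).
  (1,2):dx=-1,dy=+9->D; (1,3):dx=+1,dy=+1->C; (1,4):dx=+5,dy=+8->C; (1,5):dx=+4,dy=+6->C
  (1,6):dx=+6,dy=-2->D; (1,7):dx=-5,dy=-5->C; (1,8):dx=+3,dy=+4->C; (2,3):dx=+2,dy=-8->D
  (2,4):dx=+6,dy=-1->D; (2,5):dx=+5,dy=-3->D; (2,6):dx=+7,dy=-11->D; (2,7):dx=-4,dy=-14->C
  (2,8):dx=+4,dy=-5->D; (3,4):dx=+4,dy=+7->C; (3,5):dx=+3,dy=+5->C; (3,6):dx=+5,dy=-3->D
  (3,7):dx=-6,dy=-6->C; (3,8):dx=+2,dy=+3->C; (4,5):dx=-1,dy=-2->C; (4,6):dx=+1,dy=-10->D
  (4,7):dx=-10,dy=-13->C; (4,8):dx=-2,dy=-4->C; (5,6):dx=+2,dy=-8->D; (5,7):dx=-9,dy=-11->C
  (5,8):dx=-1,dy=-2->C; (6,7):dx=-11,dy=-3->C; (6,8):dx=-3,dy=+6->D; (7,8):dx=+8,dy=+9->C
Step 2: C = 17, D = 11, total pairs = 28.
Step 3: tau = (C - D)/(n(n-1)/2) = (17 - 11)/28 = 0.214286.
Step 4: Exact two-sided p-value (enumerate n! = 40320 permutations of y under H0): p = 0.548413.
Step 5: alpha = 0.1. fail to reject H0.

tau_b = 0.2143 (C=17, D=11), p = 0.548413, fail to reject H0.


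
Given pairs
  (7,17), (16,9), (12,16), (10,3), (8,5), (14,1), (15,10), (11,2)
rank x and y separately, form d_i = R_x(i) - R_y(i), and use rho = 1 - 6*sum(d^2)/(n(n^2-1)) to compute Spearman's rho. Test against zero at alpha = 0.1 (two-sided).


Step 1: Rank x and y separately (midranks; no ties here).
rank(x): 7->1, 16->8, 12->5, 10->3, 8->2, 14->6, 15->7, 11->4
rank(y): 17->8, 9->5, 16->7, 3->3, 5->4, 1->1, 10->6, 2->2
Step 2: d_i = R_x(i) - R_y(i); compute d_i^2.
  (1-8)^2=49, (8-5)^2=9, (5-7)^2=4, (3-3)^2=0, (2-4)^2=4, (6-1)^2=25, (7-6)^2=1, (4-2)^2=4
sum(d^2) = 96.
Step 3: rho = 1 - 6*96 / (8*(8^2 - 1)) = 1 - 576/504 = -0.142857.
Step 4: Under H0, t = rho * sqrt((n-2)/(1-rho^2)) = -0.3536 ~ t(6).
Step 5: Two-sided p-value from the t-distribution with 6 df = 0.735765.
Step 6: alpha = 0.1. fail to reject H0.

rho = -0.1429, p = 0.735765, fail to reject H0 at alpha = 0.1.


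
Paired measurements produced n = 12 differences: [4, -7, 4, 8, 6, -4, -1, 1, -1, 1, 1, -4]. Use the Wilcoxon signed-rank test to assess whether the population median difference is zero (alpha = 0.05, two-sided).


Step 1: Drop any zero differences (none here) and take |d_i|.
|d| = [4, 7, 4, 8, 6, 4, 1, 1, 1, 1, 1, 4]
Step 2: Midrank |d_i| (ties get averaged ranks).
ranks: |4|->7.5, |7|->11, |4|->7.5, |8|->12, |6|->10, |4|->7.5, |1|->3, |1|->3, |1|->3, |1|->3, |1|->3, |4|->7.5
Step 3: Attach original signs; sum ranks with positive sign and with negative sign.
W+ = 7.5 + 7.5 + 12 + 10 + 3 + 3 + 3 = 46
W- = 11 + 7.5 + 3 + 3 + 7.5 = 32
(Check: W+ + W- = 78 should equal n(n+1)/2 = 78.)
Step 4: Test statistic W = min(W+, W-) = 32.
Step 5: Ties in |d|, so use the tie-corrected normal approximation.
        E[W] = n(n+1)/4 = 12*13/4 = 39.
        Tie groups: |d|=1 (t=5), |d|=4 (t=4); sum(t^3 - t) = 180.
        Var[W] = n(n+1)(2n+1)/24 - sum(t^3-t)/48 = 3900/24 - 180/48 = 158.75.
        z = (W - E[W]) / sqrt(Var[W]) = (32 - 39) / 12.5996 = -0.5556.
        Two-sided p = 2*Phi(z) = 0.578503.
Step 6: alpha = 0.05. fail to reject H0.

W+ = 46, W- = 32, W = min = 32, p = 0.578503, fail to reject H0.


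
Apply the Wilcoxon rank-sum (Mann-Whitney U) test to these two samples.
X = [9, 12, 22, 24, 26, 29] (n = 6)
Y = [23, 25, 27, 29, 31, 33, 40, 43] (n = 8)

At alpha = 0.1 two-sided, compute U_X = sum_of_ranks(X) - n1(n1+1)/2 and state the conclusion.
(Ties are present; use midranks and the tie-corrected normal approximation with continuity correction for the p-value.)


Step 1: Combine and sort all 14 observations; assign midranks.
sorted (value, group): (9,X), (12,X), (22,X), (23,Y), (24,X), (25,Y), (26,X), (27,Y), (29,X), (29,Y), (31,Y), (33,Y), (40,Y), (43,Y)
ranks: 9->1, 12->2, 22->3, 23->4, 24->5, 25->6, 26->7, 27->8, 29->9.5, 29->9.5, 31->11, 33->12, 40->13, 43->14
Step 2: Rank sum for X: R1 = 1 + 2 + 3 + 5 + 7 + 9.5 = 27.5.
Step 3: U_X = R1 - n1(n1+1)/2 = 27.5 - 6*7/2 = 27.5 - 21 = 6.5.
       U_Y = n1*n2 - U_X = 48 - 6.5 = 41.5.
Step 4: Ties are present, so use the tie-corrected normal approximation (with continuity correction) for the p-value.
Step 5: p-value = 0.028013; compare to alpha = 0.1. reject H0.

U_X = 6.5, p = 0.028013, reject H0 at alpha = 0.1.


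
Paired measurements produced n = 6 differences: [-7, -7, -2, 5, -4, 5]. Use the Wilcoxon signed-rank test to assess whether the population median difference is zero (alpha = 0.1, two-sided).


Step 1: Drop any zero differences (none here) and take |d_i|.
|d| = [7, 7, 2, 5, 4, 5]
Step 2: Midrank |d_i| (ties get averaged ranks).
ranks: |7|->5.5, |7|->5.5, |2|->1, |5|->3.5, |4|->2, |5|->3.5
Step 3: Attach original signs; sum ranks with positive sign and with negative sign.
W+ = 3.5 + 3.5 = 7
W- = 5.5 + 5.5 + 1 + 2 = 14
(Check: W+ + W- = 21 should equal n(n+1)/2 = 21.)
Step 4: Test statistic W = min(W+, W-) = 7.
Step 5: Ties in |d|, so use the tie-corrected normal approximation.
        E[W] = n(n+1)/4 = 6*7/4 = 10.5.
        Tie groups: |d|=5 (t=2), |d|=7 (t=2); sum(t^3 - t) = 12.
        Var[W] = n(n+1)(2n+1)/24 - sum(t^3-t)/48 = 546/24 - 12/48 = 22.5.
        z = (W - E[W]) / sqrt(Var[W]) = (7 - 10.5) / 4.7434 = -0.7379.
        Two-sided p = 2*Phi(z) = 0.460597.
Step 6: alpha = 0.1. fail to reject H0.

W+ = 7, W- = 14, W = min = 7, p = 0.460597, fail to reject H0.


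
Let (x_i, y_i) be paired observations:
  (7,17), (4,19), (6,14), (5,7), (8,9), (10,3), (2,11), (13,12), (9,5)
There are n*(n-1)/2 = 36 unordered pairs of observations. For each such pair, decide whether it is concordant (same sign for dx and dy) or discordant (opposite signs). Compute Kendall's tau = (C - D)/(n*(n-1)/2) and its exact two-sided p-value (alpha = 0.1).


Step 1: Enumerate the 36 unordered pairs (i,j) with i<j and classify each by sign(x_j-x_i) * sign(y_j-y_i).
  (1,2):dx=-3,dy=+2->D; (1,3):dx=-1,dy=-3->C; (1,4):dx=-2,dy=-10->C; (1,5):dx=+1,dy=-8->D
  (1,6):dx=+3,dy=-14->D; (1,7):dx=-5,dy=-6->C; (1,8):dx=+6,dy=-5->D; (1,9):dx=+2,dy=-12->D
  (2,3):dx=+2,dy=-5->D; (2,4):dx=+1,dy=-12->D; (2,5):dx=+4,dy=-10->D; (2,6):dx=+6,dy=-16->D
  (2,7):dx=-2,dy=-8->C; (2,8):dx=+9,dy=-7->D; (2,9):dx=+5,dy=-14->D; (3,4):dx=-1,dy=-7->C
  (3,5):dx=+2,dy=-5->D; (3,6):dx=+4,dy=-11->D; (3,7):dx=-4,dy=-3->C; (3,8):dx=+7,dy=-2->D
  (3,9):dx=+3,dy=-9->D; (4,5):dx=+3,dy=+2->C; (4,6):dx=+5,dy=-4->D; (4,7):dx=-3,dy=+4->D
  (4,8):dx=+8,dy=+5->C; (4,9):dx=+4,dy=-2->D; (5,6):dx=+2,dy=-6->D; (5,7):dx=-6,dy=+2->D
  (5,8):dx=+5,dy=+3->C; (5,9):dx=+1,dy=-4->D; (6,7):dx=-8,dy=+8->D; (6,8):dx=+3,dy=+9->C
  (6,9):dx=-1,dy=+2->D; (7,8):dx=+11,dy=+1->C; (7,9):dx=+7,dy=-6->D; (8,9):dx=-4,dy=-7->C
Step 2: C = 12, D = 24, total pairs = 36.
Step 3: tau = (C - D)/(n(n-1)/2) = (12 - 24)/36 = -0.333333.
Step 4: Exact two-sided p-value (enumerate n! = 362880 permutations of y under H0): p = 0.259518.
Step 5: alpha = 0.1. fail to reject H0.

tau_b = -0.3333 (C=12, D=24), p = 0.259518, fail to reject H0.


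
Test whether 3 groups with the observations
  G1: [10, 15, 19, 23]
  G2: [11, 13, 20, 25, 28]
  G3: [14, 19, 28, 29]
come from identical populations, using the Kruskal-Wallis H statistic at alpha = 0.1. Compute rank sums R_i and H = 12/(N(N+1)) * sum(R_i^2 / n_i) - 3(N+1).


Step 1: Combine all N = 13 observations and assign midranks.
sorted (value, group, rank): (10,G1,1), (11,G2,2), (13,G2,3), (14,G3,4), (15,G1,5), (19,G1,6.5), (19,G3,6.5), (20,G2,8), (23,G1,9), (25,G2,10), (28,G2,11.5), (28,G3,11.5), (29,G3,13)
Step 2: Sum ranks within each group.
R_1 = 21.5 (n_1 = 4)
R_2 = 34.5 (n_2 = 5)
R_3 = 35 (n_3 = 4)
Step 3: H = 12/(N(N+1)) * sum(R_i^2/n_i) - 3(N+1)
     = 12/(13*14) * (21.5^2/4 + 34.5^2/5 + 35^2/4) - 3*14
     = 0.065934 * 659.862 - 42
     = 1.507418.
Step 4: Ties present; correction factor C = 1 - 12/(13^3 - 13) = 0.994505. Corrected H = 1.507418 / 0.994505 = 1.515746.
Step 5: Under H0, H ~ chi^2(2); p-value = 0.468662.
Step 6: alpha = 0.1. fail to reject H0.

H = 1.5157, df = 2, p = 0.468662, fail to reject H0.


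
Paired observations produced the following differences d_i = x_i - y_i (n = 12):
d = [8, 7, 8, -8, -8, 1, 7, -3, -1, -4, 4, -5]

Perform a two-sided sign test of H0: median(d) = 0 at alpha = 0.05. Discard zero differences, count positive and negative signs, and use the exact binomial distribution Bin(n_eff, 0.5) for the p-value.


Step 1: Discard zero differences. Original n = 12; n_eff = number of nonzero differences = 12.
Nonzero differences (with sign): +8, +7, +8, -8, -8, +1, +7, -3, -1, -4, +4, -5
Step 2: Count signs: positive = 6, negative = 6.
Step 3: Under H0: P(positive) = 0.5, so the number of positives S ~ Bin(12, 0.5).
Step 4: Two-sided exact p-value = sum of Bin(12,0.5) probabilities at or below the observed probability = 1.000000.
Step 5: alpha = 0.05. fail to reject H0.

n_eff = 12, pos = 6, neg = 6, p = 1.000000, fail to reject H0.


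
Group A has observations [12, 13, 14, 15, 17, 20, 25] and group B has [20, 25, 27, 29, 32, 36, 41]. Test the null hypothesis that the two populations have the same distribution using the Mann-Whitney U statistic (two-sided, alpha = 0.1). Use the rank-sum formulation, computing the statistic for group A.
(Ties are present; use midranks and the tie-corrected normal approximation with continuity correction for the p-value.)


Step 1: Combine and sort all 14 observations; assign midranks.
sorted (value, group): (12,X), (13,X), (14,X), (15,X), (17,X), (20,X), (20,Y), (25,X), (25,Y), (27,Y), (29,Y), (32,Y), (36,Y), (41,Y)
ranks: 12->1, 13->2, 14->3, 15->4, 17->5, 20->6.5, 20->6.5, 25->8.5, 25->8.5, 27->10, 29->11, 32->12, 36->13, 41->14
Step 2: Rank sum for X: R1 = 1 + 2 + 3 + 4 + 5 + 6.5 + 8.5 = 30.
Step 3: U_X = R1 - n1(n1+1)/2 = 30 - 7*8/2 = 30 - 28 = 2.
       U_Y = n1*n2 - U_X = 49 - 2 = 47.
Step 4: Ties are present, so use the tie-corrected normal approximation (with continuity correction) for the p-value.
Step 5: p-value = 0.004844; compare to alpha = 0.1. reject H0.

U_X = 2, p = 0.004844, reject H0 at alpha = 0.1.


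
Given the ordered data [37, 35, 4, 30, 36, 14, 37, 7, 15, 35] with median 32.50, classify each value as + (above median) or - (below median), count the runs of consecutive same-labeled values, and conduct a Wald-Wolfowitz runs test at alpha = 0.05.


Step 1: Compute median = 32.50; label A = above, B = below.
Labels in order: AABBABABBA  (n_A = 5, n_B = 5)
Step 2: Count runs R = 7.
Step 3: Under H0 (random ordering), E[R] = 2*n_A*n_B/(n_A+n_B) + 1 = 2*5*5/10 + 1 = 6.0000.
        Var[R] = 2*n_A*n_B*(2*n_A*n_B - n_A - n_B) / ((n_A+n_B)^2 * (n_A+n_B-1)) = 2000/900 = 2.2222.
        SD[R] = 1.4907.
Step 4: Continuity-corrected z = (R - 0.5 - E[R]) / SD[R] = (7 - 0.5 - 6.0000) / 1.4907 = 0.3354.
Step 5: Two-sided p-value via normal approximation = 2*(1 - Phi(|z|)) = 0.737316.
Step 6: alpha = 0.05. fail to reject H0.

R = 7, z = 0.3354, p = 0.737316, fail to reject H0.


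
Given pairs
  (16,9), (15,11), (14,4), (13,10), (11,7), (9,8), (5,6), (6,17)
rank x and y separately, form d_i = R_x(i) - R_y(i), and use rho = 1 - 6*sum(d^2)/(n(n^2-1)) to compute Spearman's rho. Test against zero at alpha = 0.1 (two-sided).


Step 1: Rank x and y separately (midranks; no ties here).
rank(x): 16->8, 15->7, 14->6, 13->5, 11->4, 9->3, 5->1, 6->2
rank(y): 9->5, 11->7, 4->1, 10->6, 7->3, 8->4, 6->2, 17->8
Step 2: d_i = R_x(i) - R_y(i); compute d_i^2.
  (8-5)^2=9, (7-7)^2=0, (6-1)^2=25, (5-6)^2=1, (4-3)^2=1, (3-4)^2=1, (1-2)^2=1, (2-8)^2=36
sum(d^2) = 74.
Step 3: rho = 1 - 6*74 / (8*(8^2 - 1)) = 1 - 444/504 = 0.119048.
Step 4: Under H0, t = rho * sqrt((n-2)/(1-rho^2)) = 0.2937 ~ t(6).
Step 5: Two-sided p-value from the t-distribution with 6 df = 0.778886.
Step 6: alpha = 0.1. fail to reject H0.

rho = 0.1190, p = 0.778886, fail to reject H0 at alpha = 0.1.


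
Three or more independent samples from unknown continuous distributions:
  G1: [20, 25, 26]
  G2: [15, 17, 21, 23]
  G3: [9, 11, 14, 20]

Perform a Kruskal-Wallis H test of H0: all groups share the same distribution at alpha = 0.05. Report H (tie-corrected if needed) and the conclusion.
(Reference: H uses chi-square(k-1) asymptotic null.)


Step 1: Combine all N = 11 observations and assign midranks.
sorted (value, group, rank): (9,G3,1), (11,G3,2), (14,G3,3), (15,G2,4), (17,G2,5), (20,G1,6.5), (20,G3,6.5), (21,G2,8), (23,G2,9), (25,G1,10), (26,G1,11)
Step 2: Sum ranks within each group.
R_1 = 27.5 (n_1 = 3)
R_2 = 26 (n_2 = 4)
R_3 = 12.5 (n_3 = 4)
Step 3: H = 12/(N(N+1)) * sum(R_i^2/n_i) - 3(N+1)
     = 12/(11*12) * (27.5^2/3 + 26^2/4 + 12.5^2/4) - 3*12
     = 0.090909 * 460.146 - 36
     = 5.831439.
Step 4: Ties present; correction factor C = 1 - 6/(11^3 - 11) = 0.995455. Corrected H = 5.831439 / 0.995455 = 5.858067.
Step 5: Under H0, H ~ chi^2(2); p-value = 0.053449.
Step 6: alpha = 0.05. fail to reject H0.

H = 5.8581, df = 2, p = 0.053449, fail to reject H0.


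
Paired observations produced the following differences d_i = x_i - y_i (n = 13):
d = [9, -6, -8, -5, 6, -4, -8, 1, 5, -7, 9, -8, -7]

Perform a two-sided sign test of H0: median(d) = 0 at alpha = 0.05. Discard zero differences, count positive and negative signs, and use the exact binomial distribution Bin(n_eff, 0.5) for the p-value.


Step 1: Discard zero differences. Original n = 13; n_eff = number of nonzero differences = 13.
Nonzero differences (with sign): +9, -6, -8, -5, +6, -4, -8, +1, +5, -7, +9, -8, -7
Step 2: Count signs: positive = 5, negative = 8.
Step 3: Under H0: P(positive) = 0.5, so the number of positives S ~ Bin(13, 0.5).
Step 4: Two-sided exact p-value = sum of Bin(13,0.5) probabilities at or below the observed probability = 0.581055.
Step 5: alpha = 0.05. fail to reject H0.

n_eff = 13, pos = 5, neg = 8, p = 0.581055, fail to reject H0.


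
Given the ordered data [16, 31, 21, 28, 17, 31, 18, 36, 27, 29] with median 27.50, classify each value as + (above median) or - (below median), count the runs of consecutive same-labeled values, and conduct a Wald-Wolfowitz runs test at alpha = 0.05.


Step 1: Compute median = 27.50; label A = above, B = below.
Labels in order: BABABABABA  (n_A = 5, n_B = 5)
Step 2: Count runs R = 10.
Step 3: Under H0 (random ordering), E[R] = 2*n_A*n_B/(n_A+n_B) + 1 = 2*5*5/10 + 1 = 6.0000.
        Var[R] = 2*n_A*n_B*(2*n_A*n_B - n_A - n_B) / ((n_A+n_B)^2 * (n_A+n_B-1)) = 2000/900 = 2.2222.
        SD[R] = 1.4907.
Step 4: Continuity-corrected z = (R - 0.5 - E[R]) / SD[R] = (10 - 0.5 - 6.0000) / 1.4907 = 2.3479.
Step 5: Two-sided p-value via normal approximation = 2*(1 - Phi(|z|)) = 0.018881.
Step 6: alpha = 0.05. reject H0.

R = 10, z = 2.3479, p = 0.018881, reject H0.


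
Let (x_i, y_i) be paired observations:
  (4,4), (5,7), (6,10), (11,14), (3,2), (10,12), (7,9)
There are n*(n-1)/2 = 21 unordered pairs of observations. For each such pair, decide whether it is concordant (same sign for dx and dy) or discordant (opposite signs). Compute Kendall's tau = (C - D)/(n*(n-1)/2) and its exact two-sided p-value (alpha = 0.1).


Step 1: Enumerate the 21 unordered pairs (i,j) with i<j and classify each by sign(x_j-x_i) * sign(y_j-y_i).
  (1,2):dx=+1,dy=+3->C; (1,3):dx=+2,dy=+6->C; (1,4):dx=+7,dy=+10->C; (1,5):dx=-1,dy=-2->C
  (1,6):dx=+6,dy=+8->C; (1,7):dx=+3,dy=+5->C; (2,3):dx=+1,dy=+3->C; (2,4):dx=+6,dy=+7->C
  (2,5):dx=-2,dy=-5->C; (2,6):dx=+5,dy=+5->C; (2,7):dx=+2,dy=+2->C; (3,4):dx=+5,dy=+4->C
  (3,5):dx=-3,dy=-8->C; (3,6):dx=+4,dy=+2->C; (3,7):dx=+1,dy=-1->D; (4,5):dx=-8,dy=-12->C
  (4,6):dx=-1,dy=-2->C; (4,7):dx=-4,dy=-5->C; (5,6):dx=+7,dy=+10->C; (5,7):dx=+4,dy=+7->C
  (6,7):dx=-3,dy=-3->C
Step 2: C = 20, D = 1, total pairs = 21.
Step 3: tau = (C - D)/(n(n-1)/2) = (20 - 1)/21 = 0.904762.
Step 4: Exact two-sided p-value (enumerate n! = 5040 permutations of y under H0): p = 0.002778.
Step 5: alpha = 0.1. reject H0.

tau_b = 0.9048 (C=20, D=1), p = 0.002778, reject H0.


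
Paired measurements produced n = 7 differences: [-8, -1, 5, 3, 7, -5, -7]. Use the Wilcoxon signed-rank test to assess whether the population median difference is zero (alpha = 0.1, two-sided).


Step 1: Drop any zero differences (none here) and take |d_i|.
|d| = [8, 1, 5, 3, 7, 5, 7]
Step 2: Midrank |d_i| (ties get averaged ranks).
ranks: |8|->7, |1|->1, |5|->3.5, |3|->2, |7|->5.5, |5|->3.5, |7|->5.5
Step 3: Attach original signs; sum ranks with positive sign and with negative sign.
W+ = 3.5 + 2 + 5.5 = 11
W- = 7 + 1 + 3.5 + 5.5 = 17
(Check: W+ + W- = 28 should equal n(n+1)/2 = 28.)
Step 4: Test statistic W = min(W+, W-) = 11.
Step 5: Ties in |d|, so use the tie-corrected normal approximation.
        E[W] = n(n+1)/4 = 7*8/4 = 14.
        Tie groups: |d|=5 (t=2), |d|=7 (t=2); sum(t^3 - t) = 12.
        Var[W] = n(n+1)(2n+1)/24 - sum(t^3-t)/48 = 840/24 - 12/48 = 34.75.
        z = (W - E[W]) / sqrt(Var[W]) = (11 - 14) / 5.8949 = -0.5089.
        Two-sided p = 2*Phi(z) = 0.610813.
Step 6: alpha = 0.1. fail to reject H0.

W+ = 11, W- = 17, W = min = 11, p = 0.610813, fail to reject H0.


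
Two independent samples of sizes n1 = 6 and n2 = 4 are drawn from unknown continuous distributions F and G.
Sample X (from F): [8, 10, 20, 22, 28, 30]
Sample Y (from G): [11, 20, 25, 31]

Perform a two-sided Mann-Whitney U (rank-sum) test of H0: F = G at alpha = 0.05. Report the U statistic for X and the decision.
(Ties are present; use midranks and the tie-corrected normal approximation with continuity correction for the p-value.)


Step 1: Combine and sort all 10 observations; assign midranks.
sorted (value, group): (8,X), (10,X), (11,Y), (20,X), (20,Y), (22,X), (25,Y), (28,X), (30,X), (31,Y)
ranks: 8->1, 10->2, 11->3, 20->4.5, 20->4.5, 22->6, 25->7, 28->8, 30->9, 31->10
Step 2: Rank sum for X: R1 = 1 + 2 + 4.5 + 6 + 8 + 9 = 30.5.
Step 3: U_X = R1 - n1(n1+1)/2 = 30.5 - 6*7/2 = 30.5 - 21 = 9.5.
       U_Y = n1*n2 - U_X = 24 - 9.5 = 14.5.
Step 4: Ties are present, so use the tie-corrected normal approximation (with continuity correction) for the p-value.
Step 5: p-value = 0.668870; compare to alpha = 0.05. fail to reject H0.

U_X = 9.5, p = 0.668870, fail to reject H0 at alpha = 0.05.


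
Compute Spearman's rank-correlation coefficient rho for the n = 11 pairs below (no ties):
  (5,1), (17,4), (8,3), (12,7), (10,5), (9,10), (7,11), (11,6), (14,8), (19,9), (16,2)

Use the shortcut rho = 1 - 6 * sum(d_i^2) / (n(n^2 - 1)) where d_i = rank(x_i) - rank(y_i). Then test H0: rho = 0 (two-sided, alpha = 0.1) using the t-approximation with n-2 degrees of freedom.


Step 1: Rank x and y separately (midranks; no ties here).
rank(x): 5->1, 17->10, 8->3, 12->7, 10->5, 9->4, 7->2, 11->6, 14->8, 19->11, 16->9
rank(y): 1->1, 4->4, 3->3, 7->7, 5->5, 10->10, 11->11, 6->6, 8->8, 9->9, 2->2
Step 2: d_i = R_x(i) - R_y(i); compute d_i^2.
  (1-1)^2=0, (10-4)^2=36, (3-3)^2=0, (7-7)^2=0, (5-5)^2=0, (4-10)^2=36, (2-11)^2=81, (6-6)^2=0, (8-8)^2=0, (11-9)^2=4, (9-2)^2=49
sum(d^2) = 206.
Step 3: rho = 1 - 6*206 / (11*(11^2 - 1)) = 1 - 1236/1320 = 0.063636.
Step 4: Under H0, t = rho * sqrt((n-2)/(1-rho^2)) = 0.1913 ~ t(9).
Step 5: Two-sided p-value from the t-distribution with 9 df = 0.852539.
Step 6: alpha = 0.1. fail to reject H0.

rho = 0.0636, p = 0.852539, fail to reject H0 at alpha = 0.1.


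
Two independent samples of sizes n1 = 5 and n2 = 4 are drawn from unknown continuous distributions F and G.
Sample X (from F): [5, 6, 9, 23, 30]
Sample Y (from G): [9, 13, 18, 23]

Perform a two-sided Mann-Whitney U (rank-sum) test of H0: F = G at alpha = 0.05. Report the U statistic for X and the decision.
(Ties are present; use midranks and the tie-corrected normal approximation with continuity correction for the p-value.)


Step 1: Combine and sort all 9 observations; assign midranks.
sorted (value, group): (5,X), (6,X), (9,X), (9,Y), (13,Y), (18,Y), (23,X), (23,Y), (30,X)
ranks: 5->1, 6->2, 9->3.5, 9->3.5, 13->5, 18->6, 23->7.5, 23->7.5, 30->9
Step 2: Rank sum for X: R1 = 1 + 2 + 3.5 + 7.5 + 9 = 23.
Step 3: U_X = R1 - n1(n1+1)/2 = 23 - 5*6/2 = 23 - 15 = 8.
       U_Y = n1*n2 - U_X = 20 - 8 = 12.
Step 4: Ties are present, so use the tie-corrected normal approximation (with continuity correction) for the p-value.
Step 5: p-value = 0.710992; compare to alpha = 0.05. fail to reject H0.

U_X = 8, p = 0.710992, fail to reject H0 at alpha = 0.05.


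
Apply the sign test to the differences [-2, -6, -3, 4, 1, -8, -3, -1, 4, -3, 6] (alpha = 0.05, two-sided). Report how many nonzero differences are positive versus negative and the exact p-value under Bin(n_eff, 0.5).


Step 1: Discard zero differences. Original n = 11; n_eff = number of nonzero differences = 11.
Nonzero differences (with sign): -2, -6, -3, +4, +1, -8, -3, -1, +4, -3, +6
Step 2: Count signs: positive = 4, negative = 7.
Step 3: Under H0: P(positive) = 0.5, so the number of positives S ~ Bin(11, 0.5).
Step 4: Two-sided exact p-value = sum of Bin(11,0.5) probabilities at or below the observed probability = 0.548828.
Step 5: alpha = 0.05. fail to reject H0.

n_eff = 11, pos = 4, neg = 7, p = 0.548828, fail to reject H0.


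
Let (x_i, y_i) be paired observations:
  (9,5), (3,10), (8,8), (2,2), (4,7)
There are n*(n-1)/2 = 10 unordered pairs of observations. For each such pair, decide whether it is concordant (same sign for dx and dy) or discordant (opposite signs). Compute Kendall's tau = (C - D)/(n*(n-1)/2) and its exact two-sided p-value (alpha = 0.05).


Step 1: Enumerate the 10 unordered pairs (i,j) with i<j and classify each by sign(x_j-x_i) * sign(y_j-y_i).
  (1,2):dx=-6,dy=+5->D; (1,3):dx=-1,dy=+3->D; (1,4):dx=-7,dy=-3->C; (1,5):dx=-5,dy=+2->D
  (2,3):dx=+5,dy=-2->D; (2,4):dx=-1,dy=-8->C; (2,5):dx=+1,dy=-3->D; (3,4):dx=-6,dy=-6->C
  (3,5):dx=-4,dy=-1->C; (4,5):dx=+2,dy=+5->C
Step 2: C = 5, D = 5, total pairs = 10.
Step 3: tau = (C - D)/(n(n-1)/2) = (5 - 5)/10 = 0.000000.
Step 4: Exact two-sided p-value (enumerate n! = 120 permutations of y under H0): p = 1.000000.
Step 5: alpha = 0.05. fail to reject H0.

tau_b = 0.0000 (C=5, D=5), p = 1.000000, fail to reject H0.


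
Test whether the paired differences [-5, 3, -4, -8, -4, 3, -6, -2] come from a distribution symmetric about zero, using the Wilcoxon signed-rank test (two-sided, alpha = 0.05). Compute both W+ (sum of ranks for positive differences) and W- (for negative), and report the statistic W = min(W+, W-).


Step 1: Drop any zero differences (none here) and take |d_i|.
|d| = [5, 3, 4, 8, 4, 3, 6, 2]
Step 2: Midrank |d_i| (ties get averaged ranks).
ranks: |5|->6, |3|->2.5, |4|->4.5, |8|->8, |4|->4.5, |3|->2.5, |6|->7, |2|->1
Step 3: Attach original signs; sum ranks with positive sign and with negative sign.
W+ = 2.5 + 2.5 = 5
W- = 6 + 4.5 + 8 + 4.5 + 7 + 1 = 31
(Check: W+ + W- = 36 should equal n(n+1)/2 = 36.)
Step 4: Test statistic W = min(W+, W-) = 5.
Step 5: Ties in |d|, so use the tie-corrected normal approximation.
        E[W] = n(n+1)/4 = 8*9/4 = 18.
        Tie groups: |d|=3 (t=2), |d|=4 (t=2); sum(t^3 - t) = 12.
        Var[W] = n(n+1)(2n+1)/24 - sum(t^3-t)/48 = 1224/24 - 12/48 = 50.75.
        z = (W - E[W]) / sqrt(Var[W]) = (5 - 18) / 7.1239 = -1.8248.
        Two-sided p = 2*Phi(z) = 0.068025.
Step 6: alpha = 0.05. fail to reject H0.

W+ = 5, W- = 31, W = min = 5, p = 0.068025, fail to reject H0.
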